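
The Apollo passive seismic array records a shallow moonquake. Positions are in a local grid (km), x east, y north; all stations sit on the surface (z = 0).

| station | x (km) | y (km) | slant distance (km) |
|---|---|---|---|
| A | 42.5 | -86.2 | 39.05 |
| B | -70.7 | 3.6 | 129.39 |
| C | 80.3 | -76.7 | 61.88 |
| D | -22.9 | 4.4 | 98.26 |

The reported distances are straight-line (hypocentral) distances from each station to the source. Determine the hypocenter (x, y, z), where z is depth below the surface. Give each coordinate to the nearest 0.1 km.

x ≈ 28.6 km, y ≈ -72.2 km, depth ≈ 33.7 km

Each station gives a sphere (x−x_i)² + (y−y_i)² + z² = d_i² (stations at z=0).
Subtracting the A sphere from B and C: z² cancels, leaving linear equations in x and y:
-226.4 x + 179.6 y = -19442.11
75.6 x + 19.0 y = 790.06
Solving: x ≈ 28.597, y ≈ -72.204 km (keep extra digits for the depth step; rounded: 28.6, -72.2).
Then from the A sphere: z² = 39.05² − (x − 42.5)² − (y + 86.2)² with x = 28.597, y = -72.204, so z ≈ 33.700 ≈ 33.7 km.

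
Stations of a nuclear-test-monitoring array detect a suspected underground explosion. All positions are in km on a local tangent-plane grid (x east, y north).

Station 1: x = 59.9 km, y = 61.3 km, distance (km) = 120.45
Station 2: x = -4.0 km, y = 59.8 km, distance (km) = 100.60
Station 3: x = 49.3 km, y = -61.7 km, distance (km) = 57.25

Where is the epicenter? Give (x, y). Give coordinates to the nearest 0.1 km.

Circle about each station: (x − 59.9)² + (y − 61.3)² = 120.45²; (x + 4.0)² + (y − 59.8)² = 100.60²; (x − 49.3)² + (y + 61.7)² = 57.25².
Subtracting the Station 1 equation from the Station 2 and Station 3 equations removes the quadratic terms:
-127.8 x − 3.0 y = 634.18
-21.2 x − 246.0 y = 10122.32
Solving the 2×2 system: x ≈ -4.0, y ≈ -40.8 km.

x ≈ -4.0 km, y ≈ -40.8 km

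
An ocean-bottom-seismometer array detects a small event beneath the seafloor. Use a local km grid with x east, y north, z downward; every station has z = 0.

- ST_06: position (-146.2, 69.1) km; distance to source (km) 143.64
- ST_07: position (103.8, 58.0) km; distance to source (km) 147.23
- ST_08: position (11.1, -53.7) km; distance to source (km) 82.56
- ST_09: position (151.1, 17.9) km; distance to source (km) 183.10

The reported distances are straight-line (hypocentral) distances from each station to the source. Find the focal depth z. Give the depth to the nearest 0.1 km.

Each station gives a sphere (x−x_i)² + (y−y_i)² + z² = d_i² (stations at z=0).
Subtracting the ST_06 sphere from ST_07 and ST_08: z² cancels, leaving linear equations in x and y:
500.0 x − 22.2 y = -13055.03
314.6 x − 245.6 y = -9326.05
Solving: x ≈ -25.897, y ≈ 4.800 km (keep extra digits for the depth step; rounded: -25.9, 4.8).
Then from the ST_06 sphere: z² = 143.64² − (x + 146.2)² − (y − 69.1)² with x = -25.897, y = 4.800, so z ≈ 45.002 ≈ 45.0 km.

depth ≈ 45.0 km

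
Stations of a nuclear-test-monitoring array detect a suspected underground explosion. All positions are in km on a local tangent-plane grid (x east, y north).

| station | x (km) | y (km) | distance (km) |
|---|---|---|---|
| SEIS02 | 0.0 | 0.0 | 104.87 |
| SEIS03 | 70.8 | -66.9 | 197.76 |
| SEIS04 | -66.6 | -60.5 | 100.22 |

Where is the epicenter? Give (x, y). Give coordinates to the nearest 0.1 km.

Circle about each station: x² + y² = 104.87²; (x − 70.8)² + (y + 66.9)² = 197.76²; (x + 66.6)² + (y + 60.5)² = 100.22².
Subtracting pairs of circle equations eliminates x²+y² and gives linear equations (the radical axes):
141.6 x − 133.8 y = -18623.05
-133.2 x − 121.0 y = 9049.48
Solving the 2×2 system: x ≈ -99.1, y ≈ 34.3 km.

(-99.1, 34.3)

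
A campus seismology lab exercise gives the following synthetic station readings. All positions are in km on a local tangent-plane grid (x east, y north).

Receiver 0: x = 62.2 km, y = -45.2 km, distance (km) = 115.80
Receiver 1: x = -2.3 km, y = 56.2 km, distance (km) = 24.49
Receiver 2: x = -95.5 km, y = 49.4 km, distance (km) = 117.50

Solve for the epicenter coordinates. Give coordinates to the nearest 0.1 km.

Circle about each station: (x − 62.2)² + (y + 45.2)² = 115.80²; (x + 2.3)² + (y − 56.2)² = 24.49²; (x + 95.5)² + (y − 49.4)² = 117.50².
Subtracting pairs of circle equations eliminates x²+y² and gives linear equations (the radical axes):
-129.0 x + 202.8 y = 10061.73
-315.4 x + 189.2 y = 5252.12
Solving the 2×2 system: x ≈ 21.2, y ≈ 63.1 km.

(21.2, 63.1)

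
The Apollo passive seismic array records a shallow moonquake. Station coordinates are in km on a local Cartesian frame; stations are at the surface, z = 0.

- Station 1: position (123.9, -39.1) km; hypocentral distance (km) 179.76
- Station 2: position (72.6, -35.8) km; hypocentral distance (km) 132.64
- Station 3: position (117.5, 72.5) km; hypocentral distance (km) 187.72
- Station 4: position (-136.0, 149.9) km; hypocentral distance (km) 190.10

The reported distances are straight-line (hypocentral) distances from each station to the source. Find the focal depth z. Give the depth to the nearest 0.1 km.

57.3 km

Each station gives a sphere (x−x_i)² + (y−y_i)² + z² = d_i² (stations at z=0).
Subtracting the Station 1 sphere from Station 2 and Station 3: z² cancels, leaving linear equations in x and y:
-102.6 x + 6.6 y = 4392.67
-12.8 x + 223.2 y = -742.66
Solving: x ≈ -43.187, y ≈ -5.804 km (keep extra digits for the depth step; rounded: -43.2, -5.8).
Then from the Station 1 sphere: z² = 179.76² − (x − 123.9)² − (y + 39.1)² with x = -43.187, y = -5.804, so z ≈ 57.332 ≈ 57.3 km.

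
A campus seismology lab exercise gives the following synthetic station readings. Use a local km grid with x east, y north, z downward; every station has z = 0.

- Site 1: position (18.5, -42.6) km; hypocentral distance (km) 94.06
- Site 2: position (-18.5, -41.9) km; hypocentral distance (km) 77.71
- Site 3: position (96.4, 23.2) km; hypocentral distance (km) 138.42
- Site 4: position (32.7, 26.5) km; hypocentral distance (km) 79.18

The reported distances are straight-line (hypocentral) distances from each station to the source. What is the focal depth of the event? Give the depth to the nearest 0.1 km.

z ≈ 38.0 km

Each station gives a sphere (x−x_i)² + (y−y_i)² + z² = d_i² (stations at z=0).
Subtracting the Site 1 sphere from Site 2 and Site 3: z² cancels, leaving linear equations in x and y:
-74.0 x + 1.4 y = 2749.29
155.8 x + 131.6 y = -2638.62
Solving: x ≈ -36.710, y ≈ 23.410 km (keep extra digits for the depth step; rounded: -36.7, 23.4).
Then from the Site 1 sphere: z² = 94.06² − (x − 18.5)² − (y + 42.6)² with x = -36.710, y = 23.410, so z ≈ 37.971 ≈ 38.0 km.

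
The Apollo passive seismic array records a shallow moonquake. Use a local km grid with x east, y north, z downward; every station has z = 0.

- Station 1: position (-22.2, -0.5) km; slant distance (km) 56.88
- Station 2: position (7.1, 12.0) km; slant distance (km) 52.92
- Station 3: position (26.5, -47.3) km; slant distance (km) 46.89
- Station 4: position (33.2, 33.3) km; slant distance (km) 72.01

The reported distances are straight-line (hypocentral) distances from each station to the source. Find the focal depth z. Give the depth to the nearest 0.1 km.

z ≈ 38.3 km

Each station gives a sphere (x−x_i)² + (y−y_i)² + z² = d_i² (stations at z=0).
Subtracting the Station 1 sphere from Station 2 and Station 3: z² cancels, leaving linear equations in x and y:
58.6 x + 25.0 y = 136.13
97.4 x − 93.6 y = 3483.11
Solving: x ≈ 12.604, y ≈ -24.098 km (keep extra digits for the depth step; rounded: 12.6, -24.1).
Then from the Station 1 sphere: z² = 56.88² − (x + 22.2)² − (y + 0.5)² with x = 12.604, y = -24.098, so z ≈ 38.303 ≈ 38.3 km.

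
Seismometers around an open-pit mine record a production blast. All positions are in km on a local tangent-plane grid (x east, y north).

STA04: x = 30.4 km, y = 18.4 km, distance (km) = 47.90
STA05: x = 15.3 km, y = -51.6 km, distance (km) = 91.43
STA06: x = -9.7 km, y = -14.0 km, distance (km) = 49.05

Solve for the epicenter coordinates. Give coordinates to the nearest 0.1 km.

-14.6 km east, 34.8 km north

Circle about each station: (x − 30.4)² + (y − 18.4)² = 47.90²; (x − 15.3)² + (y + 51.6)² = 91.43²; (x + 9.7)² + (y + 14.0)² = 49.05².
Subtracting the STA04 equation from the STA05 and STA06 equations removes the quadratic terms:
-30.2 x − 140.0 y = -4431.10
-80.2 x − 64.8 y = -1084.12
Solving the 2×2 system: x ≈ -14.6, y ≈ 34.8 km.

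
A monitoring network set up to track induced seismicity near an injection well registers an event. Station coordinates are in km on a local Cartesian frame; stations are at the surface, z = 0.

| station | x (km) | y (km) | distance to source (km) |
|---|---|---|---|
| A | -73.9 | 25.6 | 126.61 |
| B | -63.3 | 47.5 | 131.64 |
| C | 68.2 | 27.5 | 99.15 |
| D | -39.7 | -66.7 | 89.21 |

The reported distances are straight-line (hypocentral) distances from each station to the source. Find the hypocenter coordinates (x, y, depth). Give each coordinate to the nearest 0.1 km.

Each station gives a sphere (x−x_i)² + (y−y_i)² + z² = d_i² (stations at z=0).
Subtracting the A sphere from B and C: z² cancels, leaving linear equations in x and y:
21.2 x + 43.8 y = -1152.43
284.2 x + 3.8 y = 5490.29
Solving: x ≈ 19.798, y ≈ -35.894 km (keep extra digits for the depth step; rounded: 19.8, -35.9).
Then from the A sphere: z² = 126.61² − (x + 73.9)² − (y − 25.6)² with x = 19.798, y = -35.894, so z ≈ 58.900 ≈ 58.9 km.

x ≈ 19.8 km, y ≈ -35.9 km, depth ≈ 58.9 km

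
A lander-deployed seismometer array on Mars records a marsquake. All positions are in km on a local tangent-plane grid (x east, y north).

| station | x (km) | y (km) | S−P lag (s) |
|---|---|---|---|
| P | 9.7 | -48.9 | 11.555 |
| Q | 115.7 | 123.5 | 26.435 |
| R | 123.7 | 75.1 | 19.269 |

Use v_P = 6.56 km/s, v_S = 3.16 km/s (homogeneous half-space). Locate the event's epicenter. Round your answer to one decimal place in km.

Distance from S−P lag: d = Δt · v_P v_S / (v_P − v_S) = Δt · (6.56·3.16)/(6.56−3.16) ≈ 6.0969·Δt.
So d_P = 70.45, d_Q = 161.17, d_R = 117.48 km.
Circle about each station: (x − 9.7)² + (y + 48.9)² = 70.45²; (x − 115.7)² + (y − 123.5)² = 161.17²; (x − 123.7)² + (y − 75.1)² = 117.48².
Subtracting pairs of circle equations eliminates x²+y² and gives linear equations (the radical axes):
212.0 x + 344.8 y = 5140.87
228.0 x + 248.0 y = 9618.05
Solving the 2×2 system: x ≈ 78.4, y ≈ -33.3 km.

78.4 km east, -33.3 km north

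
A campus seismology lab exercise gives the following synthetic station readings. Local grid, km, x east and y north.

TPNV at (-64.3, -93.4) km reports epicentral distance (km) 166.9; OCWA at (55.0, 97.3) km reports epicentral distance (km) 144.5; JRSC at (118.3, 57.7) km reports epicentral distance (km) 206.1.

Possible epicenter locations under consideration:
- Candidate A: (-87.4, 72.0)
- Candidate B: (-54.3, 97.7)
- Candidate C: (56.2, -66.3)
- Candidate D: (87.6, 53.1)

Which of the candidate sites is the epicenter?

For each candidate, compare |candidate − station| to the reported distance:
Candidate A: residuals TPNV 0.1, OCWA 0.1, JRSC 0.1 → max 0.1 km
Candidate B: residuals TPNV 24.5, OCWA 35.2, JRSC 28.9 → max 35.2 km
Candidate C: residuals TPNV 43.4, OCWA 19.1, JRSC 67.4 → max 67.4 km
Candidate D: residuals TPNV 44.1, OCWA 89.6, JRSC 175.1 → max 175.1 km
Only Candidate A has all residuals ≈ 0.

Candidate A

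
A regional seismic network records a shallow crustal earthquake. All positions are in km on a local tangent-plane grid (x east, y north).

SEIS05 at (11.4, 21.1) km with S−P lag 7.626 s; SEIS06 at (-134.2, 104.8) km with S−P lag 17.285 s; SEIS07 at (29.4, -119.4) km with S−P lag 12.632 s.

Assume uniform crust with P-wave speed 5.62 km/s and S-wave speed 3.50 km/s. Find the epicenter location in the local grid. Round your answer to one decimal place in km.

x ≈ -41.4 km, y ≈ -26.0 km

Distance from S−P lag: d = Δt · v_P v_S / (v_P − v_S) = Δt · (5.62·3.50)/(5.62−3.50) ≈ 9.2783·Δt.
So d_SEIS05 = 70.76, d_SEIS06 = 160.38, d_SEIS07 = 117.20 km.
Circle about each station: (x − 11.4)² + (y − 21.1)² = 70.76²; (x + 134.2)² + (y − 104.8)² = 160.38²; (x − 29.4)² + (y + 119.4)² = 117.20².
Subtracting pairs of circle equations eliminates x²+y² and gives linear equations (the radical axes):
-291.2 x + 167.4 y = 7702.74
36.0 x − 281.0 y = 5816.69
Solving the 2×2 system: x ≈ -41.4, y ≈ -26.0 km.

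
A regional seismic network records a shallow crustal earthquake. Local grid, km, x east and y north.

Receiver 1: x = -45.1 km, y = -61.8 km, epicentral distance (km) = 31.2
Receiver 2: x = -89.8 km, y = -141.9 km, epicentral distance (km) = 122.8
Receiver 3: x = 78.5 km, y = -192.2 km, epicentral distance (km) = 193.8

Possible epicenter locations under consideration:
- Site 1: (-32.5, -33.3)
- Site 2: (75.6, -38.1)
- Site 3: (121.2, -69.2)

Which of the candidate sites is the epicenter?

For each candidate, compare |candidate − station| to the reported distance:
Site 1: residuals Receiver 1 0.0, Receiver 2 0.0, Receiver 3 0.0 → max 0.0 km
Site 2: residuals Receiver 1 91.8, Receiver 2 72.5, Receiver 3 39.7 → max 91.8 km
Site 3: residuals Receiver 1 135.3, Receiver 2 100.4, Receiver 3 63.6 → max 135.3 km
Only Site 1 has all residuals ≈ 0.

Site 1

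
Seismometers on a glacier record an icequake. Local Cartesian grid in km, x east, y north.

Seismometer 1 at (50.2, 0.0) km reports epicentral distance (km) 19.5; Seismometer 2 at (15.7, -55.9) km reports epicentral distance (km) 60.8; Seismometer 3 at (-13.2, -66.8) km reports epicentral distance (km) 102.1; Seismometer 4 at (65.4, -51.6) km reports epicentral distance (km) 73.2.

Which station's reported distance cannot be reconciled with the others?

Seismometer 2

Solve using three stations at a time. Using Seismometer 1, Seismometer 3, Seismometer 4 (subtract circle equations pairwise → linear system) gives (x, y) ≈ (43.4, 18.2).
Distances from that point to each station vs reported:
  Seismometer 1: calculated 19.4 vs reported 19.5 → residual 0.1 km
  Seismometer 2: calculated 79.1 vs reported 60.8 → residual 18.3 km
  Seismometer 3: calculated 102.1 vs reported 102.1 → residual 0.0 km
  Seismometer 4: calculated 73.2 vs reported 73.2 → residual 0.0 km
Seismometer 1, Seismometer 3, Seismometer 4 are mutually consistent (residuals ≈ 0); Seismometer 2 is off by 18.3 km.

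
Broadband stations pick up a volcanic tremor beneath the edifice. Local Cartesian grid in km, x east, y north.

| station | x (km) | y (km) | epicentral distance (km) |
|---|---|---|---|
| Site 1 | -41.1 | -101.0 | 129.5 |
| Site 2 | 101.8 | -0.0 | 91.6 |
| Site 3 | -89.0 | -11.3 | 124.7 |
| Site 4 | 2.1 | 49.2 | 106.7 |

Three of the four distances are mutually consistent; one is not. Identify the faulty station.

Solve using three stations at a time. Using Site 2, Site 3, Site 4 (subtract circle equations pairwise → linear system) gives (x, y) ≈ (28.0, -54.3).
Distances from that point to each station vs reported:
  Site 1: calculated 83.4 vs reported 129.5 → residual 46.1 km
  Site 2: calculated 91.6 vs reported 91.6 → residual 0.0 km
  Site 3: calculated 124.7 vs reported 124.7 → residual 0.0 km
  Site 4: calculated 106.7 vs reported 106.7 → residual 0.0 km
Site 2, Site 3, Site 4 are mutually consistent (residuals ≈ 0); Site 1 is off by 46.1 km.

Site 1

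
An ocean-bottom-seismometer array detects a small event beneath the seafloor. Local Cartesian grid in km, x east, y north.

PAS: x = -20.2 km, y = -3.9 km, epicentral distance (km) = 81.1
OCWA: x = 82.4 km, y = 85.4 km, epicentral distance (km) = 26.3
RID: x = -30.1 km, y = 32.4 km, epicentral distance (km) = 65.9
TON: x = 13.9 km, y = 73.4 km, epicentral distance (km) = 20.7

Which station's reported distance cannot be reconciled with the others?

Solve using three stations at a time. Using PAS, RID, TON (subtract circle equations pairwise → linear system) gives (x, y) ≈ (29.8, 60.0).
Distances from that point to each station vs reported:
  PAS: calculated 81.1 vs reported 81.1 → residual 0.0 km
  OCWA: calculated 58.4 vs reported 26.3 → residual 32.1 km
  RID: calculated 65.9 vs reported 65.9 → residual 0.0 km
  TON: calculated 20.8 vs reported 20.7 → residual 0.1 km
PAS, RID, TON are mutually consistent (residuals ≈ 0); OCWA is off by 32.1 km.

OCWA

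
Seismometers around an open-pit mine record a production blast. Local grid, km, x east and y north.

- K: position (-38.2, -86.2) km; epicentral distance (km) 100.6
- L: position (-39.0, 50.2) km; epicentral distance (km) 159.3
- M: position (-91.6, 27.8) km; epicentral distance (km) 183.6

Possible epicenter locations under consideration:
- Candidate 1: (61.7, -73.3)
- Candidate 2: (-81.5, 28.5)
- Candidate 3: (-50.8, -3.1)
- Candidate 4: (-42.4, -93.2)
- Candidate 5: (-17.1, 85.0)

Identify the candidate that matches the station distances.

For each candidate, compare |candidate − station| to the reported distance:
Candidate 1: residuals K 0.1, L 0.1, M 0.0 → max 0.1 km
Candidate 2: residuals K 22.0, L 111.6, M 173.5 → max 173.5 km
Candidate 3: residuals K 16.6, L 104.7, M 132.4 → max 132.4 km
Candidate 4: residuals K 92.4, L 15.9, M 53.0 → max 92.4 km
Candidate 5: residuals K 71.9, L 118.2, M 89.7 → max 118.2 km
Only Candidate 1 has all residuals ≈ 0.

Candidate 1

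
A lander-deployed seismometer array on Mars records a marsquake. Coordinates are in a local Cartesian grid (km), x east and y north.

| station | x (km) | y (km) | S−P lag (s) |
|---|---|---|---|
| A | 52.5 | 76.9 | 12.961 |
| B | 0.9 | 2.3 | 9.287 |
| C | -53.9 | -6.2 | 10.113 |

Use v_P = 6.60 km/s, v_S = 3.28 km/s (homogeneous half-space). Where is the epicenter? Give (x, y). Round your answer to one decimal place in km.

(-29.1, 54.9)

Distance from S−P lag: d = Δt · v_P v_S / (v_P − v_S) = Δt · (6.60·3.28)/(6.60−3.28) ≈ 6.5205·Δt.
So d_A = 84.51, d_B = 60.56, d_C = 65.94 km.
Circle about each station: (x − 52.5)² + (y − 76.9)² = 84.51²; (x − 0.9)² + (y − 2.3)² = 60.56²; (x + 53.9)² + (y + 6.2)² = 65.94².
Subtracting pairs of circle equations eliminates x²+y² and gives linear equations (the radical axes):
-103.2 x − 149.2 y = -5189.33
-212.8 x − 166.2 y = -2932.35
Solving the 2×2 system: x ≈ -29.1, y ≈ 54.9 km.
Check against A (with the unrounded x, y): √((x − 52.5)²+(y − 76.9)²) = 84.52 ≈ 84.51 km. ✓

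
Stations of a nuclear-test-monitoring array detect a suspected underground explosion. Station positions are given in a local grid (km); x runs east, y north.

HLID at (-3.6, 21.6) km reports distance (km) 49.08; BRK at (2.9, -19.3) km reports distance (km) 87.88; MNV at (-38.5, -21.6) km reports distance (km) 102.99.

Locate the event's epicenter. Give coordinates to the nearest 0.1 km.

12.1 km east, 68.1 km north

Circle about each station: (x + 3.6)² + (y − 21.6)² = 49.08²; (x − 2.9)² + (y + 19.3)² = 87.88²; (x + 38.5)² + (y + 21.6)² = 102.99².
Subtracting the HLID equation from the BRK and MNV equations removes the quadratic terms:
13.0 x − 81.8 y = -5412.67
-69.8 x − 86.4 y = -6728.80
Solving the 2×2 system: x ≈ 12.1, y ≈ 68.1 km.
Check against HLID (with the unrounded x, y): √((x + 3.6)²+(y − 21.6)²) = 49.08 ≈ 49.08 km. ✓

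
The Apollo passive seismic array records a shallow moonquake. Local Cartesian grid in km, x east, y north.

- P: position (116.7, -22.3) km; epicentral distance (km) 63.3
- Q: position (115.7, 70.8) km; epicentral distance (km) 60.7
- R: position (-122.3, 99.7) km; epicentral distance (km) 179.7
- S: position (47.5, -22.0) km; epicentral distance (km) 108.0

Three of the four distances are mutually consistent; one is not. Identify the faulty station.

P

Solve using three stations at a time. Using Q, R, S (subtract circle equations pairwise → linear system) gives (x, y) ≈ (56.8, 85.6).
Distances from that point to each station vs reported:
  P: calculated 123.4 vs reported 63.3 → residual 60.1 km
  Q: calculated 60.7 vs reported 60.7 → residual 0.0 km
  R: calculated 179.7 vs reported 179.7 → residual 0.0 km
  S: calculated 108.0 vs reported 108.0 → residual 0.0 km
Q, R, S are mutually consistent (residuals ≈ 0); P is off by 60.1 km.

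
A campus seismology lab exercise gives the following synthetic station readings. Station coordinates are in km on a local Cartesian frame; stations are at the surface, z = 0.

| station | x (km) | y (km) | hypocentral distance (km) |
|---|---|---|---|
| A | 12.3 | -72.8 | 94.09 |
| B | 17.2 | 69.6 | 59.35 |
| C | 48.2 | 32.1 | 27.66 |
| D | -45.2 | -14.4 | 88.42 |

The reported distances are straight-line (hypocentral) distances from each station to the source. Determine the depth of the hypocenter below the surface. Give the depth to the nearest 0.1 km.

18.9 km

Each station gives a sphere (x−x_i)² + (y−y_i)² + z² = d_i² (stations at z=0).
Subtracting the A sphere from B and C: z² cancels, leaving linear equations in x and y:
9.8 x + 284.8 y = 5019.38
71.8 x + 209.8 y = 5990.37
Solving: x ≈ 35.503, y ≈ 16.403 km (keep extra digits for the depth step; rounded: 35.5, 16.4).
Then from the A sphere: z² = 94.09² − (x − 12.3)² − (y + 72.8)² with x = 35.503, y = 16.403, so z ≈ 18.904 ≈ 18.9 km.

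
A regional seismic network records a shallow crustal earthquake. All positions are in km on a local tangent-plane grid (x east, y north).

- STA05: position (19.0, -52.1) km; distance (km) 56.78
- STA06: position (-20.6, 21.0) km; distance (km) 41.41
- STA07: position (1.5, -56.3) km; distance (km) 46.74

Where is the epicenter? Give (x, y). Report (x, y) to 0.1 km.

Circle about each station: (x − 19.0)² + (y + 52.1)² = 56.78²; (x + 20.6)² + (y − 21.0)² = 41.41²; (x − 1.5)² + (y + 56.3)² = 46.74².
Subtracting the STA05 equation from the STA06 and STA07 equations removes the quadratic terms:
-79.2 x + 146.2 y = -700.87
-35.0 x − 8.4 y = 1135.87
Solving the 2×2 system: x ≈ -27.7, y ≈ -19.8 km.

-27.7 km east, -19.8 km north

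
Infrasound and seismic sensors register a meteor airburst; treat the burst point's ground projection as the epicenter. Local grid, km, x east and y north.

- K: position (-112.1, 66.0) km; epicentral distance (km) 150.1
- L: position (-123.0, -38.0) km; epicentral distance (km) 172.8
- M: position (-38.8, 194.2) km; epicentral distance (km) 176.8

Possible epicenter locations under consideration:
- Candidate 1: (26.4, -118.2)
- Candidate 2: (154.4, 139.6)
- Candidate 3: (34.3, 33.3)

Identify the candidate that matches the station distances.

For each candidate, compare |candidate − station| to the reported distance:
Candidate 1: residuals K 80.4, L 3.2, M 142.3 → max 142.3 km
Candidate 2: residuals K 126.4, L 156.6, M 24.0 → max 156.6 km
Candidate 3: residuals K 0.1, L 0.1, M 0.1 → max 0.1 km
Only Candidate 3 has all residuals ≈ 0.

Candidate 3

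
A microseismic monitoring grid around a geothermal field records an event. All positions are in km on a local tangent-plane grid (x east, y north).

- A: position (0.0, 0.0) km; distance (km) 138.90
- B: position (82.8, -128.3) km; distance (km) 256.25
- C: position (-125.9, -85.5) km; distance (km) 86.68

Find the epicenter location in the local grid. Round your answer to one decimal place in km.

Circle about each station: x² + y² = 138.90²; (x − 82.8)² + (y + 128.3)² = 256.25²; (x + 125.9)² + (y + 85.5)² = 86.68².
Subtracting the A equation from the B and C equations removes the quadratic terms:
165.6 x − 256.6 y = -23054.12
-251.8 x − 171.0 y = 34940.85
Solving the 2×2 system: x ≈ -138.9, y ≈ 0.2 km.

-138.9 km east, 0.2 km north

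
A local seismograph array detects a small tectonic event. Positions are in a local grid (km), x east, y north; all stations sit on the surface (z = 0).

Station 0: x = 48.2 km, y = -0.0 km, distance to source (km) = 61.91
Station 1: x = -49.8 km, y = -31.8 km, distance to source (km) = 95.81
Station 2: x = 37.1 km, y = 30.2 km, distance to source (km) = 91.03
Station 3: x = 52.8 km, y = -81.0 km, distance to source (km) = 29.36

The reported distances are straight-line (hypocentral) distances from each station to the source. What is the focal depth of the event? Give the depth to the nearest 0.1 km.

15.7 km

Each station gives a sphere (x−x_i)² + (y−y_i)² + z² = d_i² (stations at z=0).
Subtracting the Station 0 sphere from Station 1 and Station 2: z² cancels, leaving linear equations in x and y:
-196.0 x − 63.6 y = -4178.67
-22.2 x + 60.4 y = -4488.40
Solving: x ≈ 40.592, y ≈ -59.392 km (keep extra digits for the depth step; rounded: 40.6, -59.4).
Then from the Station 0 sphere: z² = 61.91² − (x − 48.2)² − y² with x = 40.592, y = -59.392, so z ≈ 15.734 ≈ 15.7 km.
Check against Station 3 (with the unrounded solution): distance 29.39 ≈ 29.36 km. ✓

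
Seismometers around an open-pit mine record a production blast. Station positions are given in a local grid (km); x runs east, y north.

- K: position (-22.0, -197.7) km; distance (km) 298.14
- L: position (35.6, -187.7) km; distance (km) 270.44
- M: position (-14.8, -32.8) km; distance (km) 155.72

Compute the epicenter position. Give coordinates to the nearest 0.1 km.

x ≈ 96.9 km, y ≈ 75.7 km

Circle about each station: (x + 22.0)² + (y + 197.7)² = 298.14²; (x − 35.6)² + (y + 187.7)² = 270.44²; (x + 14.8)² + (y + 32.8)² = 155.72².
Subtracting the K equation from the L and M equations removes the quadratic terms:
115.2 x + 20.0 y = 12679.03
14.4 x + 329.8 y = 26364.33
Solving the 2×2 system: x ≈ 96.9, y ≈ 75.7 km.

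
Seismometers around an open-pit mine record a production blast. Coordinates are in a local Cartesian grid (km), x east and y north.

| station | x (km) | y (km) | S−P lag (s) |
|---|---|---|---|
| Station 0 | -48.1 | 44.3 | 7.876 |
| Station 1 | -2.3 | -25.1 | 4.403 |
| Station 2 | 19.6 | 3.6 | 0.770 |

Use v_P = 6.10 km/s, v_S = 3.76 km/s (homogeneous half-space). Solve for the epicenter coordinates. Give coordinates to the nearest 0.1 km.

21.5 km east, 10.9 km north

Distance from S−P lag: d = Δt · v_P v_S / (v_P − v_S) = Δt · (6.10·3.76)/(6.10−3.76) ≈ 9.8017·Δt.
So d_Station 0 = 77.20, d_Station 1 = 43.16, d_Station 2 = 7.55 km.
Circle about each station: (x + 48.1)² + (y − 44.3)² = 77.20²; (x + 2.3)² + (y + 25.1)² = 43.16²; (x − 19.6)² + (y − 3.6)² = 7.55².
Subtracting the Station 0 equation from the Station 1 and Station 2 equations removes the quadratic terms:
91.6 x − 138.8 y = 456.25
135.4 x − 81.4 y = 2023.86
Solving the 2×2 system: x ≈ 21.5, y ≈ 10.9 km.
Check against Station 0 (with the unrounded x, y): √((x + 48.1)²+(y − 44.3)²) = 77.20 ≈ 77.20 km. ✓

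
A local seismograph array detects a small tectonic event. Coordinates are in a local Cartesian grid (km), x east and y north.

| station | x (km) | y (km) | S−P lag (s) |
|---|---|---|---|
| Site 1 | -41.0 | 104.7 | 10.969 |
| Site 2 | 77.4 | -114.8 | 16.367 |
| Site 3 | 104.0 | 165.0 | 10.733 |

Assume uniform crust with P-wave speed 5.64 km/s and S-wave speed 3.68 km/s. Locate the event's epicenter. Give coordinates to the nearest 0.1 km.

(65.4, 58.1)

Distance from S−P lag: d = Δt · v_P v_S / (v_P − v_S) = Δt · (5.64·3.68)/(5.64−3.68) ≈ 10.5894·Δt.
So d_Site 1 = 116.15, d_Site 2 = 173.32, d_Site 3 = 113.66 km.
Circle about each station: (x + 41.0)² + (y − 104.7)² = 116.15²; (x − 77.4)² + (y + 114.8)² = 173.32²; (x − 104.0)² + (y − 165.0)² = 113.66².
Subtracting pairs of circle equations eliminates x²+y² and gives linear equations (the radical axes):
236.8 x − 439.0 y = -10022.29
290.0 x + 120.6 y = 25970.14
Solving the 2×2 system: x ≈ 65.4, y ≈ 58.1 km.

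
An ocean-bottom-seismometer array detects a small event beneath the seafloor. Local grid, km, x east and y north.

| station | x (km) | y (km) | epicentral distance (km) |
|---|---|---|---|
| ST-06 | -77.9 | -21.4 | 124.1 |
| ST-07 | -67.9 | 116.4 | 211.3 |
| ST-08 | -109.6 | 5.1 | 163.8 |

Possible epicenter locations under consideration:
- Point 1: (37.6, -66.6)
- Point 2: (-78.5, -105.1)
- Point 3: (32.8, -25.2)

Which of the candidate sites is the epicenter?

Point 1

For each candidate, compare |candidate − station| to the reported distance:
Point 1: residuals ST-06 0.1, ST-07 0.1, ST-08 0.1 → max 0.1 km
Point 2: residuals ST-06 40.4, ST-07 10.5, ST-08 49.3 → max 49.3 km
Point 3: residuals ST-06 13.3, ST-07 37.5, ST-08 18.2 → max 37.5 km
Only Point 1 has all residuals ≈ 0.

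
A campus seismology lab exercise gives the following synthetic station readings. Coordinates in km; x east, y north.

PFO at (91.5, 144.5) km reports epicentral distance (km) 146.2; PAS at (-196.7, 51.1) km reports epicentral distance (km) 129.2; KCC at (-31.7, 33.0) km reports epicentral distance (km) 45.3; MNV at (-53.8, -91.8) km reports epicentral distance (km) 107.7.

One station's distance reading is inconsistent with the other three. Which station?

Solve using three stations at a time. Using PAS, KCC, MNV (subtract circle equations pairwise → linear system) gives (x, y) ≈ (-72.9, 14.2).
Distances from that point to each station vs reported:
  PFO: calculated 209.8 vs reported 146.2 → residual 63.6 km
  PAS: calculated 129.2 vs reported 129.2 → residual 0.0 km
  KCC: calculated 45.3 vs reported 45.3 → residual 0.0 km
  MNV: calculated 107.7 vs reported 107.7 → residual 0.0 km
PAS, KCC, MNV are mutually consistent (residuals ≈ 0); PFO is off by 63.6 km.

PFO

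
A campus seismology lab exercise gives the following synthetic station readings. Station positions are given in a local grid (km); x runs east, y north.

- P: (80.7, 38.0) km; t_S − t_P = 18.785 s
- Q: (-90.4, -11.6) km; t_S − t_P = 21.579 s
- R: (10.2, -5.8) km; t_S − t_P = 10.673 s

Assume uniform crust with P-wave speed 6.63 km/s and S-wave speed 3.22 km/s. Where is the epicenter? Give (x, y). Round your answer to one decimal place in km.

Distance from S−P lag: d = Δt · v_P v_S / (v_P − v_S) = Δt · (6.63·3.22)/(6.63−3.22) ≈ 6.2606·Δt.
So d_P = 117.61, d_Q = 135.10, d_R = 66.82 km.
Circle about each station: (x − 80.7)² + (y − 38.0)² = 117.61²; (x + 90.4)² + (y + 11.6)² = 135.10²; (x − 10.2)² + (y + 5.8)² = 66.82².
Subtracting the P equation from the Q and R equations removes the quadratic terms:
-342.2 x − 99.2 y = -4069.67
-141.0 x − 87.6 y = 1548.39
Solving the 2×2 system: x ≈ 31.9, y ≈ -69.0 km.

x ≈ 31.9 km, y ≈ -69.0 km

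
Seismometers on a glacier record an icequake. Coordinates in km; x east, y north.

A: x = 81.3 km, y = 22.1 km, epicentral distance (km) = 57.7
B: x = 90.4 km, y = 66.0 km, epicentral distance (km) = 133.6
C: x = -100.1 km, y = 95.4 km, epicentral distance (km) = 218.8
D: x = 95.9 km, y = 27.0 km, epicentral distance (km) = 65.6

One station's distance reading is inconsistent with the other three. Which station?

B

Solve using three stations at a time. Using A, C, D (subtract circle equations pairwise → linear system) gives (x, y) ≈ (75.3, -35.4).
Distances from that point to each station vs reported:
  A: calculated 57.8 vs reported 57.7 → residual 0.1 km
  B: calculated 102.5 vs reported 133.6 → residual 31.1 km
  C: calculated 218.8 vs reported 218.8 → residual 0.0 km
  D: calculated 65.7 vs reported 65.6 → residual 0.1 km
A, C, D are mutually consistent (residuals ≈ 0); B is off by 31.1 km.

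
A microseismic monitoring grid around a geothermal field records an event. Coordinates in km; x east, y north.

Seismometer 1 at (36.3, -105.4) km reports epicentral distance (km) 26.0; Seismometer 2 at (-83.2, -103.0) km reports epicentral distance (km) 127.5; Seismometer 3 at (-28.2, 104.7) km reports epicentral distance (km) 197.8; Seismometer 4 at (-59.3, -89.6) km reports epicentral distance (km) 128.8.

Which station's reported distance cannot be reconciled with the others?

Seismometer 4

Solve using three stations at a time. Using Seismometer 1, Seismometer 2, Seismometer 3 (subtract circle equations pairwise → linear system) gives (x, y) ≈ (42.2, -80.1).
Distances from that point to each station vs reported:
  Seismometer 1: calculated 26.0 vs reported 26.0 → residual 0.0 km
  Seismometer 2: calculated 127.5 vs reported 127.5 → residual 0.0 km
  Seismometer 3: calculated 197.8 vs reported 197.8 → residual 0.0 km
  Seismometer 4: calculated 102.0 vs reported 128.8 → residual 26.8 km
Seismometer 1, Seismometer 2, Seismometer 3 are mutually consistent (residuals ≈ 0); Seismometer 4 is off by 26.8 km.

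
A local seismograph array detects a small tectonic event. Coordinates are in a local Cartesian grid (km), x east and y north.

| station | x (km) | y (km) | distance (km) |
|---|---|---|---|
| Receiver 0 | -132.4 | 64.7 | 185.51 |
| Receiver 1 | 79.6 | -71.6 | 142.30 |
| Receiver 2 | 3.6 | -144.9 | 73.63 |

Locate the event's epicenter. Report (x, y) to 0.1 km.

(-58.6, -105.5)

Circle about each station: (x + 132.4)² + (y − 64.7)² = 185.51²; (x − 79.6)² + (y + 71.6)² = 142.30²; (x − 3.6)² + (y + 144.9)² = 73.63².
Subtracting the Receiver 0 equation from the Receiver 1 and Receiver 2 equations removes the quadratic terms:
424.0 x − 272.6 y = 3911.54
272.0 x − 419.2 y = 28285.70
Solving the 2×2 system: x ≈ -58.6, y ≈ -105.5 km.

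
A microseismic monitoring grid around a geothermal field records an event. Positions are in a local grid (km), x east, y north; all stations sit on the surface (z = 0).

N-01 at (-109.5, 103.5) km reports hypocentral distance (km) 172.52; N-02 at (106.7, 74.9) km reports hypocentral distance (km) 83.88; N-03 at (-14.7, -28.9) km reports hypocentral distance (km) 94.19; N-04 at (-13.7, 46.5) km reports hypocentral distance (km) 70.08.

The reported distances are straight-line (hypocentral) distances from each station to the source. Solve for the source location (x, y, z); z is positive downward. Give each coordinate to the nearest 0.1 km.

x ≈ 43.9 km, y ≈ 34.3 km, depth ≈ 38.0 km

Each station gives a sphere (x−x_i)² + (y−y_i)² + z² = d_i² (stations at z=0).
Subtracting the N-01 sphere from N-02 and N-03: z² cancels, leaving linear equations in x and y:
432.4 x − 57.2 y = 17019.70
189.6 x − 264.8 y = -759.81
Solving: x ≈ 43.899, y ≈ 34.301 km (keep extra digits for the depth step; rounded: 43.9, 34.3).
Then from the N-01 sphere: z² = 172.52² − (x + 109.5)² − (y − 103.5)² with x = 43.899, y = 34.301, so z ≈ 37.992 ≈ 38.0 km.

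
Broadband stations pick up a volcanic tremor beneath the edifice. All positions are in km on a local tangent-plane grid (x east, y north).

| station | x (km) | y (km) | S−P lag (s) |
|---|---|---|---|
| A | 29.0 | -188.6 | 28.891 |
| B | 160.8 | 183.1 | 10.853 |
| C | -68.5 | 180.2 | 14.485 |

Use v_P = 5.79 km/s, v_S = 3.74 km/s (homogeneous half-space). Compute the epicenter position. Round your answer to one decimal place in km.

Distance from S−P lag: d = Δt · v_P v_S / (v_P − v_S) = Δt · (5.79·3.74)/(5.79−3.74) ≈ 10.5632·Δt.
So d_A = 305.18, d_B = 114.64, d_C = 153.01 km.
Circle about each station: (x − 29.0)² + (y + 188.6)² = 305.18²; (x − 160.8)² + (y − 183.1)² = 114.64²; (x + 68.5)² + (y − 180.2)² = 153.01².
Subtracting the A equation from the B and C equations removes the quadratic terms:
263.6 x + 743.4 y = 102963.79
-195.0 x + 737.6 y = 70476.10
Solving the 2×2 system: x ≈ 69.4, y ≈ 113.9 km.
Check against A (with the unrounded x, y): √((x − 29.0)²+(y + 188.6)²) = 305.18 ≈ 305.18 km. ✓

(69.4, 113.9)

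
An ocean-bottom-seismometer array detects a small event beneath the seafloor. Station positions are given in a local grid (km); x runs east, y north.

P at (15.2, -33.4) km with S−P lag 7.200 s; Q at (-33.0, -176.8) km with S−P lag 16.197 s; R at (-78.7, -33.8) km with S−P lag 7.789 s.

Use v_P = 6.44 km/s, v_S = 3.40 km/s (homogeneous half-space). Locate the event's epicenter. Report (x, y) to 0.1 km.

Distance from S−P lag: d = Δt · v_P v_S / (v_P − v_S) = Δt · (6.44·3.40)/(6.44−3.40) ≈ 7.2026·Δt.
So d_P = 51.86, d_Q = 116.66, d_R = 56.10 km.
Circle about each station: (x − 15.2)² + (y + 33.4)² = 51.86²; (x + 33.0)² + (y + 176.8)² = 116.66²; (x + 78.7)² + (y + 33.8)² = 56.10².
Subtracting the P equation from the Q and R equations removes the quadratic terms:
-96.4 x − 286.8 y = 20080.54
-187.8 x − 0.8 y = 5531.78
Solving the 2×2 system: x ≈ -29.2, y ≈ -60.2 km.

x ≈ -29.2 km, y ≈ -60.2 km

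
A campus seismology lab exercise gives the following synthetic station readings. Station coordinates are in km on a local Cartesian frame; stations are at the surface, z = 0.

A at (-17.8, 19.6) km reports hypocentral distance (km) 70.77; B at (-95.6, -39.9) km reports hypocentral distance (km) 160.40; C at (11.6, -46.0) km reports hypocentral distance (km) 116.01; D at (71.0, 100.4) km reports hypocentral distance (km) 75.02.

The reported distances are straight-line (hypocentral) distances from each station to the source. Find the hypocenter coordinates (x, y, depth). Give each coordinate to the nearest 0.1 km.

x ≈ 21.2 km, y ≈ 62.1 km, depth ≈ 41.0 km

Each station gives a sphere (x−x_i)² + (y−y_i)² + z² = d_i² (stations at z=0).
Subtracting the A sphere from B and C: z² cancels, leaving linear equations in x and y:
-155.6 x − 119.0 y = -10689.40
58.8 x − 131.2 y = -6900.37
Solving: x ≈ 21.206, y ≈ 62.098 km (keep extra digits for the depth step; rounded: 21.2, 62.1).
Then from the A sphere: z² = 70.77² − (x + 17.8)² − (y − 19.6)² with x = 21.206, y = 62.098, so z ≈ 40.998 ≈ 41.0 km.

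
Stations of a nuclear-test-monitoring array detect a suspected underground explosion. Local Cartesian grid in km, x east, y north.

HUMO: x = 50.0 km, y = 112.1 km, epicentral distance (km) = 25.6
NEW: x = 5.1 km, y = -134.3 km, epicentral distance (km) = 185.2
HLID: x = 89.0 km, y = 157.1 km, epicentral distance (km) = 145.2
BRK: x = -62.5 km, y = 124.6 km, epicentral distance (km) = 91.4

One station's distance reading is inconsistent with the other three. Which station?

Solve using three stations at a time. Using NEW, HLID, BRK (subtract circle equations pairwise → linear system) gives (x, y) ≈ (-9.3, 50.3).
Distances from that point to each station vs reported:
  HUMO: calculated 85.7 vs reported 25.6 → residual 60.1 km
  NEW: calculated 185.2 vs reported 185.2 → residual 0.0 km
  HLID: calculated 145.2 vs reported 145.2 → residual 0.0 km
  BRK: calculated 91.4 vs reported 91.4 → residual 0.0 km
NEW, HLID, BRK are mutually consistent (residuals ≈ 0); HUMO is off by 60.1 km.

HUMO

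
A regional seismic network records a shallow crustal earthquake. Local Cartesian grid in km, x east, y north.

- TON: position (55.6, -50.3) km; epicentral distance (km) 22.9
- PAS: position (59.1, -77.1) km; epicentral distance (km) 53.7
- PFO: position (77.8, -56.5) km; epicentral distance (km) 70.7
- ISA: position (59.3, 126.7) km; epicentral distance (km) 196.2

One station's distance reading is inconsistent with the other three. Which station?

TON

Solve using three stations at a time. Using PAS, PFO, ISA (subtract circle equations pairwise → linear system) gives (x, y) ≈ (7.2, -62.5).
Distances from that point to each station vs reported:
  TON: calculated 49.9 vs reported 22.9 → residual 27.0 km
  PAS: calculated 53.9 vs reported 53.7 → residual 0.2 km
  PFO: calculated 70.9 vs reported 70.7 → residual 0.2 km
  ISA: calculated 196.3 vs reported 196.2 → residual 0.1 km
PAS, PFO, ISA are mutually consistent (residuals ≈ 0); TON is off by 27.0 km.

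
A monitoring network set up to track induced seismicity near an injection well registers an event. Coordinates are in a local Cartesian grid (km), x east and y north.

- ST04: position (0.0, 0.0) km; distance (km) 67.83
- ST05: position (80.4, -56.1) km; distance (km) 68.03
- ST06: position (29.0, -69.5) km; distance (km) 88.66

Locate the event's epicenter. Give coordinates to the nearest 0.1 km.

Circle about each station: x² + y² = 67.83²; (x − 80.4)² + (y + 56.1)² = 68.03²; (x − 29.0)² + (y + 69.5)² = 88.66².
Subtracting the ST04 equation from the ST05 and ST06 equations removes the quadratic terms:
160.8 x − 112.2 y = 9584.20
58.0 x − 139.0 y = 2411.56
Solving the 2×2 system: x ≈ 67.0, y ≈ 10.6 km.
Check against ST04 (with the unrounded x, y): √(x²+y²) = 67.84 ≈ 67.83 km. ✓

67.0 km east, 10.6 km north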